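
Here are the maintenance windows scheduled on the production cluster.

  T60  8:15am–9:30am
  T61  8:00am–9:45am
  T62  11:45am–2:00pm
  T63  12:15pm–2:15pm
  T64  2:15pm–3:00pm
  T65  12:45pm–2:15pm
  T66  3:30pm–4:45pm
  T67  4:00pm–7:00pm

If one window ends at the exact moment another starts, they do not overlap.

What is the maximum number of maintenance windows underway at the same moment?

3

Walk through starts and ends in time order (an end at T is processed before a start at T):
8:00am start T61 → 1
8:15am start T60 → 2
9:30am end T60 → 1
9:45am end T61 → 0
11:45am start T62 → 1
12:15pm start T63 → 2
12:45pm start T65 → 3
2:00pm end T62 → 2
2:15pm end T63 → 1
2:15pm end T65 → 0
2:15pm start T64 → 1
3:00pm end T64 → 0
3:30pm start T66 → 1
4:00pm start T67 → 2
4:45pm end T66 → 1
7:00pm end T67 → 0
Peak is 3, at 12:45pm (T62, T63, T65).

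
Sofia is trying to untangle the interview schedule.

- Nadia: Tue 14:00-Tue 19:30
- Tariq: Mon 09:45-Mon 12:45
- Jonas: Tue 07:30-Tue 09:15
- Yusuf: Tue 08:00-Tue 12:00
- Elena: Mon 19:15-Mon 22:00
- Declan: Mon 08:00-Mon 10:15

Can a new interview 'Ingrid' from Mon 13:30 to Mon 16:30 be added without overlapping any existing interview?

Declan: ends Mon 10:15 at or before Ingrid starts Mon 13:30 → clear.
Tariq: ends Mon 12:45 at or before Ingrid starts Mon 13:30 → clear.
Elena: starts Mon 19:15 at or after Ingrid ends Mon 16:30 → clear.
Jonas: starts Tue 07:30 at or after Ingrid ends Mon 16:30 → clear.
Yusuf: starts Tue 08:00 at or after Ingrid ends Mon 16:30 → clear.
Nadia: starts Tue 14:00 at or after Ingrid ends Mon 16:30 → clear.

Yes — the slot is free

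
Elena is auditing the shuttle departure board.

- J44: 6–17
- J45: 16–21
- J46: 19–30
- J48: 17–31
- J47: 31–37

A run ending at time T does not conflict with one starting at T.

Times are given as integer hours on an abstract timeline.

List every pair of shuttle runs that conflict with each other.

Check each pair: they overlap iff neither finishes before the other starts.
Sorted by start: J44, J45, J48, J46, J47.
J45 starts before J44 ends → J44 and J45 overlap.
J48 starts exactly when J44 ends (back-to-back, no overlap); J44 is clear from here.
J48 starts before J45 ends → J45 and J48 overlap.
J46 starts before J45 ends → J45 and J46 overlap.
J47 starts after J45 ends.
J46 starts before J48 ends → J48 and J46 overlap.
J47 starts exactly when J48 ends (back-to-back, no overlap).
J47 starts after J46 ends.

J44 & J45, J45 & J46, J45 & J48, J46 & J48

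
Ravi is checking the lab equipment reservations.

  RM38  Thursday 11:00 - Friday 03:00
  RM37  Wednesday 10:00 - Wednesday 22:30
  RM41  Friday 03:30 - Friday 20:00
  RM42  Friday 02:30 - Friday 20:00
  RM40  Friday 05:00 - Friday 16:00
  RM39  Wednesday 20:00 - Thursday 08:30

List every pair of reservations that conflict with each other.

RM37 & RM39, RM38 & RM42, RM40 & RM41, RM40 & RM42, RM41 & RM42

Two intervals overlap when each starts before the other ends.
Sorted by start: RM37, RM39, RM38, RM42, RM41, RM40.
RM39 starts before RM37 ends → RM37 and RM39 overlap.
RM38 starts after RM37 ends — done with RM37.
RM38 starts after RM39 ends — done with RM39.
RM42 starts before RM38 ends → RM38 and RM42 overlap.
RM41 starts after RM38 ends — done with RM38.
RM41 starts before RM42 ends → RM42 and RM41 overlap.
RM40 starts before RM42 ends → RM42 and RM40 overlap.
RM40 starts before RM41 ends → RM41 and RM40 overlap.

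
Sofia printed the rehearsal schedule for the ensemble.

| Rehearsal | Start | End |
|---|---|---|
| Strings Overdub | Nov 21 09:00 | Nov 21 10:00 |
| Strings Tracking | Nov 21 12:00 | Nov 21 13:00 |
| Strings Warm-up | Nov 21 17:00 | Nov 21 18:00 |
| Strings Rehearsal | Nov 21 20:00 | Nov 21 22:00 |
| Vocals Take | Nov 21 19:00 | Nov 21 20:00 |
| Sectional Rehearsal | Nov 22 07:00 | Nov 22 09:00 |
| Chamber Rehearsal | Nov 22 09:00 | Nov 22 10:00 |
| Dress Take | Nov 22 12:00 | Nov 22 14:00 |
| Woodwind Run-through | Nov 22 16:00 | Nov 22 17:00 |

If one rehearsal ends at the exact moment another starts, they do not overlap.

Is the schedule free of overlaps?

Yes

Check each pair: they overlap iff neither finishes before the other starts.
Sorted by start: Strings Overdub, Strings Tracking, Strings Warm-up, Vocals Take, Strings Rehearsal, Sectional Rehearsal, Chamber Rehearsal, Dress Take, Woodwind Run-through.
Strings Tracking starts after Strings Overdub ends, so nothing later overlaps Strings Overdub either.
Strings Warm-up starts after Strings Tracking ends, so nothing later overlaps Strings Tracking either.
Vocals Take starts after Strings Warm-up ends, so nothing later overlaps Strings Warm-up either.
Strings Rehearsal starts exactly when Vocals Take ends (back-to-back, no overlap), so nothing later overlaps Vocals Take either.
Sectional Rehearsal starts after Strings Rehearsal ends, so nothing later overlaps Strings Rehearsal either.
Chamber Rehearsal starts exactly when Sectional Rehearsal ends (back-to-back, no overlap), so nothing later overlaps Sectional Rehearsal either.
Dress Take starts after Chamber Rehearsal ends, so nothing later overlaps Chamber Rehearsal either.
Woodwind Run-through starts after Dress Take ends.
Every pair is clear; the schedule has no overlaps.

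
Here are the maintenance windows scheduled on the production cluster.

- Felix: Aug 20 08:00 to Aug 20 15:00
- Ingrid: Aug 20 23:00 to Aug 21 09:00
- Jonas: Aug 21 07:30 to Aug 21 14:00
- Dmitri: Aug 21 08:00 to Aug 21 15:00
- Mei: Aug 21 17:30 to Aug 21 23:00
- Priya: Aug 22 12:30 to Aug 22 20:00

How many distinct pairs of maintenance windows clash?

Sorted by start: Felix, Ingrid, Jonas, Dmitri, Mei, Priya.
Ingrid starts after Felix ends, so nothing later overlaps Felix either.
Jonas starts before Ingrid ends → Ingrid and Jonas overlap.
Dmitri starts before Ingrid ends → Ingrid and Dmitri overlap.
Mei starts after Ingrid ends, so nothing later overlaps Ingrid either.
Dmitri starts before Jonas ends → Jonas and Dmitri overlap.
Mei starts after Jonas ends, so nothing later overlaps Jonas either.
Mei starts after Dmitri ends, so nothing later overlaps Dmitri either.
Priya starts after Mei ends.
Overlapping pairs: Dmitri & Ingrid, Dmitri & Jonas, Ingrid & Jonas — 3 in total.

3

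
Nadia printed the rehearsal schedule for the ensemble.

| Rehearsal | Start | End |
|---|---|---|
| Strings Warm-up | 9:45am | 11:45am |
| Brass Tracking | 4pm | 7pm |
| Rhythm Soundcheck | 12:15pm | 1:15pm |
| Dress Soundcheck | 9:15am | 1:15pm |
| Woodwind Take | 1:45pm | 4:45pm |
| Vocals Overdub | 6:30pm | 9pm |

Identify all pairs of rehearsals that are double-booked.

Brass Tracking & Vocals Overdub, Brass Tracking & Woodwind Take, Dress Soundcheck & Rhythm Soundcheck, Dress Soundcheck & Strings Warm-up

Sorted by start: Dress Soundcheck, Strings Warm-up, Rhythm Soundcheck, Woodwind Take, Brass Tracking, Vocals Overdub.
Strings Warm-up starts before Dress Soundcheck ends → Dress Soundcheck and Strings Warm-up overlap.
Rhythm Soundcheck starts before Dress Soundcheck ends → Dress Soundcheck and Rhythm Soundcheck overlap.
Woodwind Take starts after Dress Soundcheck ends — done with Dress Soundcheck.
Rhythm Soundcheck starts after Strings Warm-up ends — done with Strings Warm-up.
Woodwind Take starts after Rhythm Soundcheck ends — done with Rhythm Soundcheck.
Brass Tracking starts before Woodwind Take ends → Woodwind Take and Brass Tracking overlap.
Vocals Overdub starts after Woodwind Take ends.
Vocals Overdub starts before Brass Tracking ends → Brass Tracking and Vocals Overdub overlap.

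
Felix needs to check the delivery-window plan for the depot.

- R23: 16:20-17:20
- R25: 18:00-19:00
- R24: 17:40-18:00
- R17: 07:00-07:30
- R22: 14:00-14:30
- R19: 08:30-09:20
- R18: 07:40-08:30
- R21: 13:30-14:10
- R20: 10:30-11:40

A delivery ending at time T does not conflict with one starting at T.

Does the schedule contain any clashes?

Yes

Sorted by start: R17, R18, R19, R20, R21, R22, R23, R24, R25.
R18 starts after R17 ends, so nothing later overlaps R17 either.
R19 starts exactly when R18 ends (back-to-back, no overlap), so nothing later overlaps R18 either.
R20 starts after R19 ends, so nothing later overlaps R19 either.
R21 starts after R20 ends, so nothing later overlaps R20 either.
R22 starts before R21 ends → R21 and R22 overlap.
That's a conflict, so the schedule is not conflict-free.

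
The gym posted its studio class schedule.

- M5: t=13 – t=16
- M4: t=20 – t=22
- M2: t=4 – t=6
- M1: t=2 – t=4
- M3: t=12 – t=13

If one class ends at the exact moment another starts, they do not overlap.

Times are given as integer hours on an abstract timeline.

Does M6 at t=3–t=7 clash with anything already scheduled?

M1: starts t=2 before M6 ends t=7, and ends t=4 after M6 starts t=3 → overlap.
M2: starts t=4 before M6 ends t=7, and ends t=6 after M6 starts t=3 → overlap.
M3: starts t=12 at or after M6 ends t=7 → clear.
M5: starts t=13 at or after M6 ends t=7 → clear.
M4: starts t=20 at or after M6 ends t=7 → clear.
M6 overlaps M1, M2.

Yes — it overlaps M1, M2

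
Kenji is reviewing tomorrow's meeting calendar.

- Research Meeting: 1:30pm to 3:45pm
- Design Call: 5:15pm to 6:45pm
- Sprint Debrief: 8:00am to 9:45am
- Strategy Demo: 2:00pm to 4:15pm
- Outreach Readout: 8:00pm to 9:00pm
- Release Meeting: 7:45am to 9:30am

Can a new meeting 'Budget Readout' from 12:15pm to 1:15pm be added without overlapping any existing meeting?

Yes — the slot is free

Release Meeting: ends 9:30am at or before Budget Readout starts 12:15pm → clear.
Sprint Debrief: ends 9:45am at or before Budget Readout starts 12:15pm → clear.
Research Meeting: starts 1:30pm at or after Budget Readout ends 1:15pm → clear.
Strategy Demo: starts 2:00pm at or after Budget Readout ends 1:15pm → clear.
Design Call: starts 5:15pm at or after Budget Readout ends 1:15pm → clear.
Outreach Readout: starts 8:00pm at or after Budget Readout ends 1:15pm → clear.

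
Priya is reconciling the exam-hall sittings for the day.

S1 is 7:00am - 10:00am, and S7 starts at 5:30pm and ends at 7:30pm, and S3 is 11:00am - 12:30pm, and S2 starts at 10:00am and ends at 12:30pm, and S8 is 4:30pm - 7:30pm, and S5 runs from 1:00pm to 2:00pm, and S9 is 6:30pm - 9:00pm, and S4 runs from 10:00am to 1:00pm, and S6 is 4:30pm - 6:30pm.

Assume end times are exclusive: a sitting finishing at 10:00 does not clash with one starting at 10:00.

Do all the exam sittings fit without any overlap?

No

Two intervals overlap when each starts before the other ends.
Sorted by start: S1, S2, S4, S3, S5, S6, S8, S7, S9.
S2 starts exactly when S1 ends (back-to-back, no overlap); S1 is clear from here.
S4 starts before S2 ends → S2 and S4 overlap.
That's a conflict, so the schedule is not conflict-free.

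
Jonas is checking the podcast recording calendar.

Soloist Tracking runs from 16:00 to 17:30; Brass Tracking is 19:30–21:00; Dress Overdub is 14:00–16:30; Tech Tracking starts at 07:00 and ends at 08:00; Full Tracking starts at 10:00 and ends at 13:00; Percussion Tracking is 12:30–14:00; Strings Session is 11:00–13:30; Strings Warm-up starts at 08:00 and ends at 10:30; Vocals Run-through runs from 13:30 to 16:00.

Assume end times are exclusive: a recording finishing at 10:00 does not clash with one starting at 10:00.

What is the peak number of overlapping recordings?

Sweep the timeline, counting +1 at each start and −1 at each end (ends before starts at a tie):
07:00 start Tech Tracking → 1
08:00 end Tech Tracking → 0
08:00 start Strings Warm-up → 1
10:00 start Full Tracking → 2
10:30 end Strings Warm-up → 1
11:00 start Strings Session → 2
12:30 start Percussion Tracking → 3
13:00 end Full Tracking → 2
13:30 end Strings Session → 1
13:30 start Vocals Run-through → 2
14:00 end Percussion Tracking → 1
14:00 start Dress Overdub → 2
16:00 end Vocals Run-through → 1
16:00 start Soloist Tracking → 2
16:30 end Dress Overdub → 1
17:30 end Soloist Tracking → 0
19:30 start Brass Tracking → 1
21:00 end Brass Tracking → 0
Peak is 3, at 12:30 (Full Tracking, Percussion Tracking, Strings Session).

3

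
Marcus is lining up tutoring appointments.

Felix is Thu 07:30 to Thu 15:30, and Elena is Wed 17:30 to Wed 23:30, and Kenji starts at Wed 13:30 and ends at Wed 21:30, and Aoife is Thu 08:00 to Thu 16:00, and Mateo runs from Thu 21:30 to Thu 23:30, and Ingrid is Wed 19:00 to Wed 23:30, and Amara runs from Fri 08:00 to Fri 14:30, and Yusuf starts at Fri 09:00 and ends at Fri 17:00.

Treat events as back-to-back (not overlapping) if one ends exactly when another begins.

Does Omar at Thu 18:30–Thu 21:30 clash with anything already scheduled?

No — it doesn't clash with anything

Kenji: ends Wed 21:30 at or before Omar starts Thu 18:30 → clear.
Elena: ends Wed 23:30 at or before Omar starts Thu 18:30 → clear.
Ingrid: ends Wed 23:30 at or before Omar starts Thu 18:30 → clear.
Felix: ends Thu 15:30 at or before Omar starts Thu 18:30 → clear.
Aoife: ends Thu 16:00 at or before Omar starts Thu 18:30 → clear.
Mateo: starts Thu 21:30 at or after Omar ends Thu 21:30 → clear.
Amara: starts Fri 08:00 at or after Omar ends Thu 21:30 → clear.
Yusuf: starts Fri 09:00 at or after Omar ends Thu 21:30 → clear.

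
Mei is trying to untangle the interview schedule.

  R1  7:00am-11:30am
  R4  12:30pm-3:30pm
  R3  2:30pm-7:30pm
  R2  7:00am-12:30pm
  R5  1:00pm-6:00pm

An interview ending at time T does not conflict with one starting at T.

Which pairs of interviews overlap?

Sorted by start: R1, R2, R4, R5, R3.
R2 starts before R1 ends → R1 and R2 overlap.
R4 starts after R1 ends, so R1 has no further overlaps.
R4 starts exactly when R2 ends (back-to-back, no overlap), so R2 has no further overlaps.
R5 starts before R4 ends → R4 and R5 overlap.
R3 starts before R4 ends → R4 and R3 overlap.
R3 starts before R5 ends → R5 and R3 overlap.

R1 & R2, R3 & R4, R3 & R5, R4 & R5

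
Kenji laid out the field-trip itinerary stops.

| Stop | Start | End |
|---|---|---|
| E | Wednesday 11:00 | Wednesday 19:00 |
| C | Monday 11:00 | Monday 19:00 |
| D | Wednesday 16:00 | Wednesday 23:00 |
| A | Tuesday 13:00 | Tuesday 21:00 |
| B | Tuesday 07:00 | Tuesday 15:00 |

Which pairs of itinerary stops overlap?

Two intervals overlap when each starts before the other ends.
Sorted by start: C, B, A, E, D.
B starts after C ends, so nothing later overlaps C either.
A starts before B ends → B and A overlap.
E starts after B ends, so nothing later overlaps B either.
E starts after A ends, so nothing later overlaps A either.
D starts before E ends → E and D overlap.

A & B, D & E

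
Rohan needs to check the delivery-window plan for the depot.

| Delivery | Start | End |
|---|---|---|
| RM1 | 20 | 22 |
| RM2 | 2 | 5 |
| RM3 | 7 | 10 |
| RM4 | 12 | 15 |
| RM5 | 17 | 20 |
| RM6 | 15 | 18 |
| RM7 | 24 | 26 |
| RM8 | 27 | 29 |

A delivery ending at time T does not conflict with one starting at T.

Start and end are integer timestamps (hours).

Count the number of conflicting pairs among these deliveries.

Sorted by start: RM2, RM3, RM4, RM6, RM5, RM1, RM7, RM8.
RM3 starts after RM2 ends; RM2 is clear from here.
RM4 starts after RM3 ends; RM3 is clear from here.
RM6 starts exactly when RM4 ends (back-to-back, no overlap); RM4 is clear from here.
RM5 starts before RM6 ends → RM6 and RM5 overlap.
RM1 starts after RM6 ends; RM6 is clear from here.
RM1 starts exactly when RM5 ends (back-to-back, no overlap); RM5 is clear from here.
RM7 starts after RM1 ends; RM1 is clear from here.
RM8 starts after RM7 ends.
Overlapping pairs: RM5 & RM6 — 1 in total.

1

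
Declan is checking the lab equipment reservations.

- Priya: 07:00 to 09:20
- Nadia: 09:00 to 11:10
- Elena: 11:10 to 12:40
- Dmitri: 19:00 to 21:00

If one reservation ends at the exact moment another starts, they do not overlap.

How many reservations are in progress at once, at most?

Sort all start/end points and keep a running count:
07:00 start Priya → 1
09:00 start Nadia → 2
09:20 end Priya → 1
11:10 end Nadia → 0
11:10 start Elena → 1
12:40 end Elena → 0
19:00 start Dmitri → 1
21:00 end Dmitri → 0
Peak is 2, at 09:00 (Nadia, Priya).

2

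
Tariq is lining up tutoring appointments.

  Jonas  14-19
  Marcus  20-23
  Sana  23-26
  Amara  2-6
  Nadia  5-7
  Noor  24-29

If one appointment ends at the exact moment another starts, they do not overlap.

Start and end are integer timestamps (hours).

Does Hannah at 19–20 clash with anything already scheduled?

No — it doesn't clash with anything

Amara: ends 6 at or before Hannah starts 19 → clear.
Nadia: ends 7 at or before Hannah starts 19 → clear.
Jonas: ends 19 at or before Hannah starts 19 → clear.
Marcus: starts 20 at or after Hannah ends 20 → clear.
Sana: starts 23 at or after Hannah ends 20 → clear.
Noor: starts 24 at or after Hannah ends 20 → clear.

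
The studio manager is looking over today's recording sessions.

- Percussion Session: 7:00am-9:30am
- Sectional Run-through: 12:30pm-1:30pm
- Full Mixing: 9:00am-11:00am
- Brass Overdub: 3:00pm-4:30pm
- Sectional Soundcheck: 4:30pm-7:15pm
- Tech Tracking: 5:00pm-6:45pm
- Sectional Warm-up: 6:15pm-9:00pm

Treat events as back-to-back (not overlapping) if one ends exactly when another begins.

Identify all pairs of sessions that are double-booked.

Sorted by start: Percussion Session, Full Mixing, Sectional Run-through, Brass Overdub, Sectional Soundcheck, Tech Tracking, Sectional Warm-up.
Full Mixing starts before Percussion Session ends → Percussion Session and Full Mixing overlap.
Sectional Run-through starts after Percussion Session ends, so Percussion Session has no further overlaps.
Sectional Run-through starts after Full Mixing ends, so Full Mixing has no further overlaps.
Brass Overdub starts after Sectional Run-through ends, so Sectional Run-through has no further overlaps.
Sectional Soundcheck starts exactly when Brass Overdub ends (back-to-back, no overlap), so Brass Overdub has no further overlaps.
Tech Tracking starts before Sectional Soundcheck ends → Sectional Soundcheck and Tech Tracking overlap.
Sectional Warm-up starts before Sectional Soundcheck ends → Sectional Soundcheck and Sectional Warm-up overlap.
Sectional Warm-up starts before Tech Tracking ends → Tech Tracking and Sectional Warm-up overlap.

Full Mixing & Percussion Session, Sectional Soundcheck & Sectional Warm-up, Sectional Soundcheck & Tech Tracking, Sectional Warm-up & Tech Tracking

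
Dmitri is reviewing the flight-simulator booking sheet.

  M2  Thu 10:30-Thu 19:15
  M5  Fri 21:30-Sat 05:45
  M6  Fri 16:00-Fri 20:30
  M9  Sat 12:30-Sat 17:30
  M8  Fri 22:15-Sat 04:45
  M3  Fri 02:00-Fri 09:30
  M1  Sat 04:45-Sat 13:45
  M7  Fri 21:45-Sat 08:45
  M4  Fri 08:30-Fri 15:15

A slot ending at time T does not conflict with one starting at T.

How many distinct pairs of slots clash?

Sorted by start: M2, M3, M4, M6, M5, M7, M8, M1, M9.
M3 starts after M2 ends — done with M2.
M4 starts before M3 ends → M3 and M4 overlap.
M6 starts after M3 ends — done with M3.
M6 starts after M4 ends — done with M4.
M5 starts after M6 ends — done with M6.
M7 starts before M5 ends → M5 and M7 overlap.
M8 starts before M5 ends → M5 and M8 overlap.
M1 starts before M5 ends → M5 and M1 overlap.
M9 starts after M5 ends.
M8 starts before M7 ends → M7 and M8 overlap.
M1 starts before M7 ends → M7 and M1 overlap.
M9 starts after M7 ends.
M1 starts exactly when M8 ends (back-to-back, no overlap) — done with M8.
M9 starts before M1 ends → M1 and M9 overlap.
Overlapping pairs: M1 & M5, M1 & M7, M1 & M9, M3 & M4, M5 & M7, M5 & M8, M7 & M8 — 7 in total.

7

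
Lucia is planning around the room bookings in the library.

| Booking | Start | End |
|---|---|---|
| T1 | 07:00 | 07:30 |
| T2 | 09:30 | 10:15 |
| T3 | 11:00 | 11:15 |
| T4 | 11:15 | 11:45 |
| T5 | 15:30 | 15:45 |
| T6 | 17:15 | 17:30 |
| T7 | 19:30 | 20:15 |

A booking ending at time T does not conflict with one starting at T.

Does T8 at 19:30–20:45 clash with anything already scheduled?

T1: ends 07:30 at or before T8 starts 19:30 → clear.
T2: ends 10:15 at or before T8 starts 19:30 → clear.
T3: ends 11:15 at or before T8 starts 19:30 → clear.
T4: ends 11:45 at or before T8 starts 19:30 → clear.
T5: ends 15:45 at or before T8 starts 19:30 → clear.
T6: ends 17:30 at or before T8 starts 19:30 → clear.
T7: starts 19:30 before T8 ends 20:45, and ends 20:15 after T8 starts 19:30 → overlap.
T8 overlaps T7.

Yes — it overlaps T7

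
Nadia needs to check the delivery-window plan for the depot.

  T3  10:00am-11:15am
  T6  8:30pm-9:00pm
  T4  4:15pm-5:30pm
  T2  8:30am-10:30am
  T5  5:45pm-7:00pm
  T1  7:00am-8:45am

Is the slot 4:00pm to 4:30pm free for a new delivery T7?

T1: ends 8:45am at or before T7 starts 4:00pm → clear.
T2: ends 10:30am at or before T7 starts 4:00pm → clear.
T3: ends 11:15am at or before T7 starts 4:00pm → clear.
T4: starts 4:15pm before T7 ends 4:30pm, and ends 5:30pm after T7 starts 4:00pm → overlap.
T5: starts 5:45pm at or after T7 ends 4:30pm → clear.
T6: starts 8:30pm at or after T7 ends 4:30pm → clear.
T7 overlaps T4.

No — it overlaps T4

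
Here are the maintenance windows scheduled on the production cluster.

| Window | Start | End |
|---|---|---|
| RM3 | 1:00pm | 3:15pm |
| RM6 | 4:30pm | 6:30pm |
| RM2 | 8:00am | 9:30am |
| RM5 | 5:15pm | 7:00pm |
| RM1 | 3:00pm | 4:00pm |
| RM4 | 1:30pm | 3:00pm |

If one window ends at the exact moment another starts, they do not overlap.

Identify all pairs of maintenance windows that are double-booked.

Sorted by start: RM2, RM3, RM4, RM1, RM6, RM5.
RM3 starts after RM2 ends; RM2 is clear from here.
RM4 starts before RM3 ends → RM3 and RM4 overlap.
RM1 starts before RM3 ends → RM3 and RM1 overlap.
RM6 starts after RM3 ends; RM3 is clear from here.
RM1 starts exactly when RM4 ends (back-to-back, no overlap); RM4 is clear from here.
RM6 starts after RM1 ends; RM1 is clear from here.
RM5 starts before RM6 ends → RM6 and RM5 overlap.

RM1 & RM3, RM3 & RM4, RM5 & RM6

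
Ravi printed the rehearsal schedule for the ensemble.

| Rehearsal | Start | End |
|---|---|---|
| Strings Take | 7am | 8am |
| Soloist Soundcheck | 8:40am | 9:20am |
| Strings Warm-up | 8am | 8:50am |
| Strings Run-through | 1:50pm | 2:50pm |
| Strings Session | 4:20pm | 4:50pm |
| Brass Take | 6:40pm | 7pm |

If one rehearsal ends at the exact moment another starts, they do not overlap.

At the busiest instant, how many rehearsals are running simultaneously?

2

Sweep the timeline, counting +1 at each start and −1 at each end (ends before starts at a tie):
7am start Strings Take → 1
8am end Strings Take → 0
8am start Strings Warm-up → 1
8:40am start Soloist Soundcheck → 2
8:50am end Strings Warm-up → 1
9:20am end Soloist Soundcheck → 0
1:50pm start Strings Run-through → 1
2:50pm end Strings Run-through → 0
4:20pm start Strings Session → 1
4:50pm end Strings Session → 0
6:40pm start Brass Take → 1
7pm end Brass Take → 0
Peak is 2, at 8:40am (Soloist Soundcheck, Strings Warm-up).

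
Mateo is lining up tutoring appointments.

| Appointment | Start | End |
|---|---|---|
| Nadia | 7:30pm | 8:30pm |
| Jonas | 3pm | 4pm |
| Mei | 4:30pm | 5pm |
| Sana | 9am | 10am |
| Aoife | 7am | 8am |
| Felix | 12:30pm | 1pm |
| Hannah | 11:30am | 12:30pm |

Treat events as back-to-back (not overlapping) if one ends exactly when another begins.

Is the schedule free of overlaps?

Sorted by start: Aoife, Sana, Hannah, Felix, Jonas, Mei, Nadia.
Sana starts after Aoife ends, so nothing later overlaps Aoife either.
Hannah starts after Sana ends, so nothing later overlaps Sana either.
Felix starts exactly when Hannah ends (back-to-back, no overlap), so nothing later overlaps Hannah either.
Jonas starts after Felix ends, so nothing later overlaps Felix either.
Mei starts after Jonas ends, so nothing later overlaps Jonas either.
Nadia starts after Mei ends.
Every pair is clear; the schedule has no overlaps.

Yes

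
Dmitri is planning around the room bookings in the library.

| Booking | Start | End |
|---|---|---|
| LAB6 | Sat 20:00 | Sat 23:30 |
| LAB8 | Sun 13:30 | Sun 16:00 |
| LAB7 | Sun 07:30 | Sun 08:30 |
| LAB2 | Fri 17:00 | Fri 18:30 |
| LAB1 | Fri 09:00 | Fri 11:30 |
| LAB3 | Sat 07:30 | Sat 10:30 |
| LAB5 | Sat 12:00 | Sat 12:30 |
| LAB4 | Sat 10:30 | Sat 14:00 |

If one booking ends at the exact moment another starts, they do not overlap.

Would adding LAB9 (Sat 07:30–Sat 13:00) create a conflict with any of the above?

Yes — it overlaps LAB3, LAB4, LAB5

LAB1: ends Fri 11:30 at or before LAB9 starts Sat 07:30 → clear.
LAB2: ends Fri 18:30 at or before LAB9 starts Sat 07:30 → clear.
LAB3: starts Sat 07:30 before LAB9 ends Sat 13:00, and ends Sat 10:30 after LAB9 starts Sat 07:30 → overlap.
LAB4: starts Sat 10:30 before LAB9 ends Sat 13:00, and ends Sat 14:00 after LAB9 starts Sat 07:30 → overlap.
LAB5: starts Sat 12:00 before LAB9 ends Sat 13:00, and ends Sat 12:30 after LAB9 starts Sat 07:30 → overlap.
LAB6: starts Sat 20:00 at or after LAB9 ends Sat 13:00 → clear.
LAB7: starts Sun 07:30 at or after LAB9 ends Sat 13:00 → clear.
LAB8: starts Sun 13:30 at or after LAB9 ends Sat 13:00 → clear.
LAB9 overlaps LAB3, LAB4, LAB5.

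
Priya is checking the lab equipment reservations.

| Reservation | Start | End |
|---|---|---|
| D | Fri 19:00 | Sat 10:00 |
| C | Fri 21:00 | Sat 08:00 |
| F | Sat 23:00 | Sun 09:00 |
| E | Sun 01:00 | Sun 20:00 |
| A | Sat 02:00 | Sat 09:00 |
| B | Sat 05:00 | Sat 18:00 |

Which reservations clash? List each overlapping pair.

Sorted by start: D, C, A, B, F, E.
C starts before D ends → D and C overlap.
A starts before D ends → D and A overlap.
B starts before D ends → D and B overlap.
F starts after D ends; D is clear from here.
A starts before C ends → C and A overlap.
B starts before C ends → C and B overlap.
F starts after C ends; C is clear from here.
B starts before A ends → A and B overlap.
F starts after A ends; A is clear from here.
F starts after B ends; B is clear from here.
E starts before F ends → F and E overlap.

A & B, A & C, A & D, B & C, B & D, C & D, E & F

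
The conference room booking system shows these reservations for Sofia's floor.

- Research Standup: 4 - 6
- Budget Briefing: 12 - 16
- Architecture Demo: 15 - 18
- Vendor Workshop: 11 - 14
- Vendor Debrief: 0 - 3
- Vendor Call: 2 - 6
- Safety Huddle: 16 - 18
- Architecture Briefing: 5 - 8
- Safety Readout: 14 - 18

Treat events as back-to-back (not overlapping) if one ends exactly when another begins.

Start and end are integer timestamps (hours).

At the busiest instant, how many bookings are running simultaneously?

Sweep the timeline, counting +1 at each start and −1 at each end (ends before starts at a tie):
0 start Vendor Debrief → 1
2 start Vendor Call → 2
3 end Vendor Debrief → 1
4 start Research Standup → 2
5 start Architecture Briefing → 3
6 end Research Standup → 2
6 end Vendor Call → 1
8 end Architecture Briefing → 0
11 start Vendor Workshop → 1
12 start Budget Briefing → 2
14 end Vendor Workshop → 1
14 start Safety Readout → 2
15 start Architecture Demo → 3
16 end Budget Briefing → 2
16 start Safety Huddle → 3
18 end Architecture Demo → 2
18 end Safety Huddle → 1
18 end Safety Readout → 0
Peak is 3, at 5 (Architecture Briefing, Research Standup, Vendor Call).

3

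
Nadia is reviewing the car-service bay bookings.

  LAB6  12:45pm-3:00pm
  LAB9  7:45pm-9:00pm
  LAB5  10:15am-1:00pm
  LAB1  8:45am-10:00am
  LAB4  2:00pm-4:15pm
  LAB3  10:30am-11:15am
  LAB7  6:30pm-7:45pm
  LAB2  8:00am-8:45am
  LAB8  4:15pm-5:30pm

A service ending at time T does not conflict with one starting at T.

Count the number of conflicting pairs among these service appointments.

Sorted by start: LAB2, LAB1, LAB5, LAB3, LAB6, LAB4, LAB8, LAB7, LAB9.
LAB1 starts exactly when LAB2 ends (back-to-back, no overlap), so LAB2 has no further overlaps.
LAB5 starts after LAB1 ends, so LAB1 has no further overlaps.
LAB3 starts before LAB5 ends → LAB5 and LAB3 overlap.
LAB6 starts before LAB5 ends → LAB5 and LAB6 overlap.
LAB4 starts after LAB5 ends, so LAB5 has no further overlaps.
LAB6 starts after LAB3 ends, so LAB3 has no further overlaps.
LAB4 starts before LAB6 ends → LAB6 and LAB4 overlap.
LAB8 starts after LAB6 ends, so LAB6 has no further overlaps.
LAB8 starts exactly when LAB4 ends (back-to-back, no overlap), so LAB4 has no further overlaps.
LAB7 starts after LAB8 ends, so LAB8 has no further overlaps.
LAB9 starts exactly when LAB7 ends (back-to-back, no overlap).
Overlapping pairs: LAB3 & LAB5, LAB4 & LAB6, LAB5 & LAB6 — 3 in total.

3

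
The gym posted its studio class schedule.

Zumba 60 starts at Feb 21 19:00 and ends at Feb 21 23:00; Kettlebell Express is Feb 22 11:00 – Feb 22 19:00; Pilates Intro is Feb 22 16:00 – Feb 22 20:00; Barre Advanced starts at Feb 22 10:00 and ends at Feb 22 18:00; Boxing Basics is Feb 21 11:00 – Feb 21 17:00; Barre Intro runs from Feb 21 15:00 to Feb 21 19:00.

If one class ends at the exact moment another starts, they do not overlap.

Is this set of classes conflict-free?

No

Check each pair: they overlap iff neither finishes before the other starts.
Sorted by start: Boxing Basics, Barre Intro, Zumba 60, Barre Advanced, Kettlebell Express, Pilates Intro.
Barre Intro starts before Boxing Basics ends → Boxing Basics and Barre Intro overlap.
That's a conflict, so the schedule is not conflict-free.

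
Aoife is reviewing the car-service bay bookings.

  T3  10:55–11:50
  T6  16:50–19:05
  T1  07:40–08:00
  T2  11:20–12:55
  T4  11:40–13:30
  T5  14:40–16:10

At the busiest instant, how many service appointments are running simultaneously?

3

Sort all start/end points and keep a running count:
07:40 start T1 → 1
08:00 end T1 → 0
10:55 start T3 → 1
11:20 start T2 → 2
11:40 start T4 → 3
11:50 end T3 → 2
12:55 end T2 → 1
13:30 end T4 → 0
14:40 start T5 → 1
16:10 end T5 → 0
16:50 start T6 → 1
19:05 end T6 → 0
Peak is 3, at 11:40 (T2, T3, T4).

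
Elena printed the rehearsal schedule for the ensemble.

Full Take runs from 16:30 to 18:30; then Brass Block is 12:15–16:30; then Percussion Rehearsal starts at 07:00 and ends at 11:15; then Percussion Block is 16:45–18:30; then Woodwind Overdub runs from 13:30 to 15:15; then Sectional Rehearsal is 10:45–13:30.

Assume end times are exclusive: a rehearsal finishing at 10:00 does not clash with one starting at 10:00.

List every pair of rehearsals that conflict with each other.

Brass Block & Sectional Rehearsal, Brass Block & Woodwind Overdub, Full Take & Percussion Block, Percussion Rehearsal & Sectional Rehearsal

Sorted by start: Percussion Rehearsal, Sectional Rehearsal, Brass Block, Woodwind Overdub, Full Take, Percussion Block.
Sectional Rehearsal starts before Percussion Rehearsal ends → Percussion Rehearsal and Sectional Rehearsal overlap.
Brass Block starts after Percussion Rehearsal ends, so Percussion Rehearsal has no further overlaps.
Brass Block starts before Sectional Rehearsal ends → Sectional Rehearsal and Brass Block overlap.
Woodwind Overdub starts exactly when Sectional Rehearsal ends (back-to-back, no overlap), so Sectional Rehearsal has no further overlaps.
Woodwind Overdub starts before Brass Block ends → Brass Block and Woodwind Overdub overlap.
Full Take starts exactly when Brass Block ends (back-to-back, no overlap), so Brass Block has no further overlaps.
Full Take starts after Woodwind Overdub ends, so Woodwind Overdub has no further overlaps.
Percussion Block starts before Full Take ends → Full Take and Percussion Block overlap.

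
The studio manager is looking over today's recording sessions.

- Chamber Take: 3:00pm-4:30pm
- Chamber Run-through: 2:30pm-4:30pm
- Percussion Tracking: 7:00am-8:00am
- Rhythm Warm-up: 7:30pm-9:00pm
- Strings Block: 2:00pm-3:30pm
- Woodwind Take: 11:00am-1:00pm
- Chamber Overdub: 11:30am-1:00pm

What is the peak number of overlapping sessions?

Walk through starts and ends in time order (an end at T is processed before a start at T):
7:00am start Percussion Tracking → 1
8:00am end Percussion Tracking → 0
11:00am start Woodwind Take → 1
11:30am start Chamber Overdub → 2
1:00pm end Chamber Overdub → 1
1:00pm end Woodwind Take → 0
2:00pm start Strings Block → 1
2:30pm start Chamber Run-through → 2
3:00pm start Chamber Take → 3
3:30pm end Strings Block → 2
4:30pm end Chamber Run-through → 1
4:30pm end Chamber Take → 0
7:30pm start Rhythm Warm-up → 1
9:00pm end Rhythm Warm-up → 0
Peak is 3, at 3:00pm (Chamber Run-through, Chamber Take, Strings Block).

3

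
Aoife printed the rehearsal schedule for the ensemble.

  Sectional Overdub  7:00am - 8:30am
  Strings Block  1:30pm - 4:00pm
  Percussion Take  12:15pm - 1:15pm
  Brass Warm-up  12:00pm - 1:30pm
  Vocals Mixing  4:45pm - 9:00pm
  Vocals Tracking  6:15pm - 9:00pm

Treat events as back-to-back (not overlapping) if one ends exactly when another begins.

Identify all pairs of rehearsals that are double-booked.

Check each pair: they overlap iff neither finishes before the other starts.
Sorted by start: Sectional Overdub, Brass Warm-up, Percussion Take, Strings Block, Vocals Mixing, Vocals Tracking.
Brass Warm-up starts after Sectional Overdub ends, so nothing later overlaps Sectional Overdub either.
Percussion Take starts before Brass Warm-up ends → Brass Warm-up and Percussion Take overlap.
Strings Block starts exactly when Brass Warm-up ends (back-to-back, no overlap), so nothing later overlaps Brass Warm-up either.
Strings Block starts after Percussion Take ends, so nothing later overlaps Percussion Take either.
Vocals Mixing starts after Strings Block ends, so nothing later overlaps Strings Block either.
Vocals Tracking starts before Vocals Mixing ends → Vocals Mixing and Vocals Tracking overlap.

Brass Warm-up & Percussion Take, Vocals Mixing & Vocals Tracking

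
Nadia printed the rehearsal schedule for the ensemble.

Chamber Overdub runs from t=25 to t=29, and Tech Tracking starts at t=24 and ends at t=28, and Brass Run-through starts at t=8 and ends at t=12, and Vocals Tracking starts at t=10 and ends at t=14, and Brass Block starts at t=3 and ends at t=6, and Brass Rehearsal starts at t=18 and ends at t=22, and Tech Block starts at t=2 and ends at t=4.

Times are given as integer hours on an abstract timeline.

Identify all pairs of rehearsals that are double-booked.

Brass Block & Tech Block, Brass Run-through & Vocals Tracking, Chamber Overdub & Tech Tracking

Sorted by start: Tech Block, Brass Block, Brass Run-through, Vocals Tracking, Brass Rehearsal, Tech Tracking, Chamber Overdub.
Brass Block starts before Tech Block ends → Tech Block and Brass Block overlap.
Brass Run-through starts after Tech Block ends, so nothing later overlaps Tech Block either.
Brass Run-through starts after Brass Block ends, so nothing later overlaps Brass Block either.
Vocals Tracking starts before Brass Run-through ends → Brass Run-through and Vocals Tracking overlap.
Brass Rehearsal starts after Brass Run-through ends, so nothing later overlaps Brass Run-through either.
Brass Rehearsal starts after Vocals Tracking ends, so nothing later overlaps Vocals Tracking either.
Tech Tracking starts after Brass Rehearsal ends, so nothing later overlaps Brass Rehearsal either.
Chamber Overdub starts before Tech Tracking ends → Tech Tracking and Chamber Overdub overlap.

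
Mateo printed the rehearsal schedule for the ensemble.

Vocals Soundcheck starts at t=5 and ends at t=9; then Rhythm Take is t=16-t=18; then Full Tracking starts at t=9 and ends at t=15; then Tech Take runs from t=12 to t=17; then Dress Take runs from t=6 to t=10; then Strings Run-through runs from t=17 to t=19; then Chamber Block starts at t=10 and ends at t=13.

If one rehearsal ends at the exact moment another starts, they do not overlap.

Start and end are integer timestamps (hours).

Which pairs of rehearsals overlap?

Chamber Block & Full Tracking, Chamber Block & Tech Take, Dress Take & Full Tracking, Dress Take & Vocals Soundcheck, Full Tracking & Tech Take, Rhythm Take & Strings Run-through, Rhythm Take & Tech Take

Sorted by start: Vocals Soundcheck, Dress Take, Full Tracking, Chamber Block, Tech Take, Rhythm Take, Strings Run-through.
Dress Take starts before Vocals Soundcheck ends → Vocals Soundcheck and Dress Take overlap.
Full Tracking starts exactly when Vocals Soundcheck ends (back-to-back, no overlap), so nothing later overlaps Vocals Soundcheck either.
Full Tracking starts before Dress Take ends → Dress Take and Full Tracking overlap.
Chamber Block starts exactly when Dress Take ends (back-to-back, no overlap), so nothing later overlaps Dress Take either.
Chamber Block starts before Full Tracking ends → Full Tracking and Chamber Block overlap.
Tech Take starts before Full Tracking ends → Full Tracking and Tech Take overlap.
Rhythm Take starts after Full Tracking ends, so nothing later overlaps Full Tracking either.
Tech Take starts before Chamber Block ends → Chamber Block and Tech Take overlap.
Rhythm Take starts after Chamber Block ends, so nothing later overlaps Chamber Block either.
Rhythm Take starts before Tech Take ends → Tech Take and Rhythm Take overlap.
Strings Run-through starts exactly when Tech Take ends (back-to-back, no overlap).
Strings Run-through starts before Rhythm Take ends → Rhythm Take and Strings Run-through overlap.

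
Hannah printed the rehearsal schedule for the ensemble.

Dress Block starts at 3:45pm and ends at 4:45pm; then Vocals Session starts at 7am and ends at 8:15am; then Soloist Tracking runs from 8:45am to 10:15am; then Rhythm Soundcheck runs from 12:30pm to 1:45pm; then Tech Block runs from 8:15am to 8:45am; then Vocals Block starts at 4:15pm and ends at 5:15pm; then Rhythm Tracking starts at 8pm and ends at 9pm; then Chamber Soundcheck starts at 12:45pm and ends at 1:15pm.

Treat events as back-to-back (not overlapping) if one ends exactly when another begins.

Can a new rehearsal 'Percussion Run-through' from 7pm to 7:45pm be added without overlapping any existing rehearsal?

Yes — the slot is free

Vocals Session: ends 8:15am at or before Percussion Run-through starts 7pm → clear.
Tech Block: ends 8:45am at or before Percussion Run-through starts 7pm → clear.
Soloist Tracking: ends 10:15am at or before Percussion Run-through starts 7pm → clear.
Rhythm Soundcheck: ends 1:45pm at or before Percussion Run-through starts 7pm → clear.
Chamber Soundcheck: ends 1:15pm at or before Percussion Run-through starts 7pm → clear.
Dress Block: ends 4:45pm at or before Percussion Run-through starts 7pm → clear.
Vocals Block: ends 5:15pm at or before Percussion Run-through starts 7pm → clear.
Rhythm Tracking: starts 8pm at or after Percussion Run-through ends 7:45pm → clear.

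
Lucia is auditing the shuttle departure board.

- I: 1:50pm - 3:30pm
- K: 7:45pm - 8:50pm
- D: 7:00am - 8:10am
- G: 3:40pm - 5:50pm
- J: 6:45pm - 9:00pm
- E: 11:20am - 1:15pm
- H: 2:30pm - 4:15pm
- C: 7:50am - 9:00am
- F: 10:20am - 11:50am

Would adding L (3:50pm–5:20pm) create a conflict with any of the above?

D: ends 8:10am at or before L starts 3:50pm → clear.
C: ends 9:00am at or before L starts 3:50pm → clear.
F: ends 11:50am at or before L starts 3:50pm → clear.
E: ends 1:15pm at or before L starts 3:50pm → clear.
I: ends 3:30pm at or before L starts 3:50pm → clear.
H: starts 2:30pm before L ends 5:20pm, and ends 4:15pm after L starts 3:50pm → overlap.
G: starts 3:40pm before L ends 5:20pm, and ends 5:50pm after L starts 3:50pm → overlap.
J: starts 6:45pm at or after L ends 5:20pm → clear.
K: starts 7:45pm at or after L ends 5:20pm → clear.
L overlaps G, H.

Yes — it overlaps G, H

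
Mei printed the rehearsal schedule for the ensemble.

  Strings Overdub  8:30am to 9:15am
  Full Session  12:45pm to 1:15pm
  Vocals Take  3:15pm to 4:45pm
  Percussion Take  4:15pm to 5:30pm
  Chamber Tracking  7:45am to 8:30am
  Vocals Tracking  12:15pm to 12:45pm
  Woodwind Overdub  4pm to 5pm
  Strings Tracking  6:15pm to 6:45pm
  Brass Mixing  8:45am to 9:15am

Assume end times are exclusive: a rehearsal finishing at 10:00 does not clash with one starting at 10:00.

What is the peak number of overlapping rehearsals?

Sort all start/end points and keep a running count:
7:45am start Chamber Tracking → 1
8:30am end Chamber Tracking → 0
8:30am start Strings Overdub → 1
8:45am start Brass Mixing → 2
9:15am end Brass Mixing → 1
9:15am end Strings Overdub → 0
12:15pm start Vocals Tracking → 1
12:45pm end Vocals Tracking → 0
12:45pm start Full Session → 1
1:15pm end Full Session → 0
3:15pm start Vocals Take → 1
4pm start Woodwind Overdub → 2
4:15pm start Percussion Take → 3
4:45pm end Vocals Take → 2
5pm end Woodwind Overdub → 1
5:30pm end Percussion Take → 0
6:15pm start Strings Tracking → 1
6:45pm end Strings Tracking → 0
Peak is 3, at 4:15pm (Percussion Take, Vocals Take, Woodwind Overdub).

3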